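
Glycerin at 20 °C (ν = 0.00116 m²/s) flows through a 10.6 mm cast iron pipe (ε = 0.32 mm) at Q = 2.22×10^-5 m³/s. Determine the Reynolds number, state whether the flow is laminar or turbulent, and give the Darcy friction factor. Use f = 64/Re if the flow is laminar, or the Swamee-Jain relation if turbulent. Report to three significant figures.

Re ≈ 2.30; laminar; f = 64/Re ≈ 27.8

V = 4Q/(πD²) = 0.2516 m/s
Re = VD/ν = 0.2516·0.0106/0.00116 = 2.30
Re < 2300 → laminar → f = 64/Re = 27.84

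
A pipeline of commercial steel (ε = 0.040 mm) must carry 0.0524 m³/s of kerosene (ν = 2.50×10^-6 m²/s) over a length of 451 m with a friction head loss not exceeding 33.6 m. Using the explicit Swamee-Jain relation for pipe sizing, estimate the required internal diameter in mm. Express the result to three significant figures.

D ≈ 142 mm

Swamee-Jain (Type III): D = 0.66·[ε^1.25·(LQ²/(gh_f))^4.75 + ν·Q^9.4·(L/(gh_f))^5.2]^0.04
LQ²/(gh_f) = 0.003757; L/(gh_f) = 1.368
Term 1 = ε^1.25·(…)^4.75 = 9.62×10^-18; Term 2 = ν·Q^9.4·(…)^5.2 = 1.17×10^-17
D = 0.66·(9.62×10^-18 + 1.17×10^-17)^0.04 = 0.1421 m = 142 mm
Check: V = 3.30 m/s, Re = 1.88×10^5, f = 0.01781, h_f = 31.4 m ≈ 33.6 m ✓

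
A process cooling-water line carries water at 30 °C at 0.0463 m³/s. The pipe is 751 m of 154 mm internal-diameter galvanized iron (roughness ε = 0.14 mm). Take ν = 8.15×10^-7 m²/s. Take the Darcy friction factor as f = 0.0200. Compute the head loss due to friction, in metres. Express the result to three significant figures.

h_f ≈ 30.7 m

V = 4Q/(πD²) = 4·0.0463/(π·0.154²) = 2.486 m/s
h_f = f(L/D)V²/(2g) = 0.02000·(751/0.154)·2.486²/(2·9.81) = 30.71 m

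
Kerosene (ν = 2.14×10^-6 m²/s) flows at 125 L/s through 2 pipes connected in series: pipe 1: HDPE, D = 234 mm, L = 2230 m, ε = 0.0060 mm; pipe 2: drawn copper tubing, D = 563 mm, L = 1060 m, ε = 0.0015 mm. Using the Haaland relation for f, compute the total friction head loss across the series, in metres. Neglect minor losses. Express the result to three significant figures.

H ≈ 59.6 m

Pipe 1: V = 2.907 m/s, Re = 3.18×10^5, ε/D = 2.56×10^-5, f = 0.01441, h_1 = f(L/D)V²/2g = 59.15 m
Pipe 2: V = 0.5021 m/s, Re = 1.32×10^5, ε/D = 2.66×10^-6, f = 0.01684, h_2 = f(L/D)V²/2g = 0.4075 m
Series → Q common, losses add: H = Σh = 59.56 m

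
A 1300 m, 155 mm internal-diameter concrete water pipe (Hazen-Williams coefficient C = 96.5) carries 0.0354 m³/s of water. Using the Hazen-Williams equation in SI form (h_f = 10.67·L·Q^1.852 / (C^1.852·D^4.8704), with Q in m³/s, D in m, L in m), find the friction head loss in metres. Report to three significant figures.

h_f ≈ 52.8 m

h_f = 10.67·1300·0.0354^1.852 / (96.5^1.852·0.155^4.8704) = 52.84 m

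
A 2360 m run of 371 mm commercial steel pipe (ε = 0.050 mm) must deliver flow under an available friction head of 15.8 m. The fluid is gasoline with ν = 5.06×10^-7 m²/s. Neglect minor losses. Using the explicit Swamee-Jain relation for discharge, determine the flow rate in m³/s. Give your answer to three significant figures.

Swamee-Jain (Type II): Q = -0.965·√(gD⁵h_f/L)·ln[ε/(3.7D) + √(3.17ν²L/(gD³h_f))]
√(gD⁵h_f/L) = √(9.81·0.371⁵·15.8/2360) = 0.02149
ε/(3.7D) = 3.64×10^-5; √(3.17ν²L/(gD³h_f)) = 1.56×10^-5
Q = -0.965·0.02149·ln(5.198×10^-5) = 0.2045 m³/s
Check: V = 1.89 m/s, Re = 1.39×10^6, f = 0.01370, h_f = 15.9 m ≈ 15.8 m ✓

Q ≈ 0.205 m³/s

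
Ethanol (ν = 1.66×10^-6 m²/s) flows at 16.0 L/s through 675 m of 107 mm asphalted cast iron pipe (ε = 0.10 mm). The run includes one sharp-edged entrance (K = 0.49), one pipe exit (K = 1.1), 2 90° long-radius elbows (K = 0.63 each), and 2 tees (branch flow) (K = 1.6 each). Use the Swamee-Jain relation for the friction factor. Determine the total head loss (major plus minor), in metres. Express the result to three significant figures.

V = 4Q/(πD²) = 1.779 m/s; V²/2g = 0.1614 m
Re = 1.15×10^5, ε/D = 9.35×10^-4 → f = 0.02183 (Swamee-Jain)
Major: h_f = f(L/D)·V²/2g = 0.02183·6308·0.1614 = 22.22 m
Minor: ΣK = 6.05; h_m = ΣK·V²/2g = 0.9763 m
Total H_L = 22.22 + 0.9763 = 23.20 m

H_L ≈ 23.2 m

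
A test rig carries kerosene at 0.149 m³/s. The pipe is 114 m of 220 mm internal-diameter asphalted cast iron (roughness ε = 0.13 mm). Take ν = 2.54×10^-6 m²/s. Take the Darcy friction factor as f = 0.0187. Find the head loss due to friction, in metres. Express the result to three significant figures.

h_f ≈ 7.59 m

V = 4Q/(πD²) = 4·0.149/(π·0.220²) = 3.920 m/s
h_f = f(L/D)V²/(2g) = 0.01870·(114/0.220)·3.920²/(2·9.81) = 7.588 m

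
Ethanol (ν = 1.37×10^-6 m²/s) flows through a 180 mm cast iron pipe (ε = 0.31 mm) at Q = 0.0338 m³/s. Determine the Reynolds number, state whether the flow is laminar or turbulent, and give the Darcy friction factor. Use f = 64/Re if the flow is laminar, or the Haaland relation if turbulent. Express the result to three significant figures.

V = 4Q/(πD²) = 1.328 m/s
Re = VD/ν = 1.328·0.180/1.37×10^-6 = 1.75×10^5
Re > 4000 → turbulent; ε/D = 0.00172
Haaland: f = 0.02355

Re ≈ 1.75×10^5; turbulent; f ≈ 0.0235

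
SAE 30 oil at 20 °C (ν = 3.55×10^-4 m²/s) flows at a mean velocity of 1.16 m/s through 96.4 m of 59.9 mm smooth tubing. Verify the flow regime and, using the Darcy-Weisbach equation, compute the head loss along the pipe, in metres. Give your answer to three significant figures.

Re = VD/ν = 1.16·0.05990/3.55×10^-4 = 196 → laminar (Re < 2300)
f = 64/Re = 0.3270
h_f = f(L/D)V²/(2g) = 0.3270·(96.4/0.05990)·1.16²/(2·9.81) = 36.09 m

h_f ≈ 36.1 m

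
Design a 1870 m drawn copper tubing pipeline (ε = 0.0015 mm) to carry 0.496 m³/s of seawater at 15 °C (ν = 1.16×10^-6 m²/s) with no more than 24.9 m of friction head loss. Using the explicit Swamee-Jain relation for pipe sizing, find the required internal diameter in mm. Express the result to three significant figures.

D ≈ 449 mm

Swamee-Jain (Type III): D = 0.66·[ε^1.25·(LQ²/(gh_f))^4.75 + ν·Q^9.4·(L/(gh_f))^5.2]^0.04
LQ²/(gh_f) = 1.883; L/(gh_f) = 7.655
Term 1 = ε^1.25·(…)^4.75 = 1.06×10^-6; Term 2 = ν·Q^9.4·(…)^5.2 = 6.29×10^-5
D = 0.66·(1.06×10^-6 + 6.29×10^-5)^0.04 = 0.4485 m = 449 mm
Check: V = 3.14 m/s, Re = 1.21×10^6, f = 0.01133, h_f = 23.7 m ≈ 24.9 m ✓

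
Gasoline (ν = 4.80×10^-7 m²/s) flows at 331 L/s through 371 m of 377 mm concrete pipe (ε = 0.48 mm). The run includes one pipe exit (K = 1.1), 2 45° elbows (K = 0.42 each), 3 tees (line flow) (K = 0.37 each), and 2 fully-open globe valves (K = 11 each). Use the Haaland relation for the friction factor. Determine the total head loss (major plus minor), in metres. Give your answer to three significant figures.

H_L ≈ 20.5 m

V = 4Q/(πD²) = 2.965 m/s; V²/2g = 0.4481 m
Re = 2.33×10^6, ε/D = 0.00127 → f = 0.02098 (Haaland)
Major: h_f = f(L/D)·V²/2g = 0.02098·984.1·0.4481 = 9.253 m
Minor: ΣK = 25.1; h_m = ΣK·V²/2g = 11.23 m
Total H_L = 9.253 + 11.23 = 20.48 m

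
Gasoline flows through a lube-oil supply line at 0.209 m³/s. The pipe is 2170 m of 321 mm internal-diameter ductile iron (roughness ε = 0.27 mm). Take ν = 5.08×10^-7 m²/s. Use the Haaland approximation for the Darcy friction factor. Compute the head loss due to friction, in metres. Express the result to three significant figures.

V = 4Q/(πD²) = 4·0.209/(π·0.321²) = 2.583 m/s
Re = VD/ν = 2.583·0.321/5.08×10^-7 = 1.63×10^6 → turbulent
ε/D = 0.27/321 = 8.41×10^-4
Haaland: f = 0.01906
h_f = f(L/D)V²/(2g) = 0.01906·(2170/0.321)·2.583²/(2·9.81) = 43.80 m

h_f ≈ 43.8 m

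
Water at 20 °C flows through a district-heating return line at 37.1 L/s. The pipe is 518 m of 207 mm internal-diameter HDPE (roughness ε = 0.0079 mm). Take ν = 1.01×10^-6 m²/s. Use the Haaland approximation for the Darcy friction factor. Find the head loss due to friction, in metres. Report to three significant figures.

V = 4Q/(πD²) = 4·0.0371/(π·0.207²) = 1.102 m/s
Re = VD/ν = 1.102·0.207/1.01×10^-6 = 2.26×10^5 → turbulent
ε/D = 0.0079/207 = 3.82×10^-5
Haaland: f = 0.01541
h_f = f(L/D)V²/(2g) = 0.01541·(518/0.207)·1.102²/(2·9.81) = 2.388 m

h_f ≈ 2.39 m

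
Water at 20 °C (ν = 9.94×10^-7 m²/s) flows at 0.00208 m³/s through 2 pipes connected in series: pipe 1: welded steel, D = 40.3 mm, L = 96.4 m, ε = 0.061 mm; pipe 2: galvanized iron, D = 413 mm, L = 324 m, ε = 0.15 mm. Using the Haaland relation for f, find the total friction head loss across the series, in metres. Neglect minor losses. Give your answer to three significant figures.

Pipe 1: V = 1.631 m/s, Re = 6.61×10^4, ε/D = 0.00151, f = 0.02440, h_1 = f(L/D)V²/2g = 7.912 m
Pipe 2: V = 0.01553 m/s, Re = 6450, ε/D = 3.63×10^-4, f = 0.03531, h_2 = f(L/D)V²/2g = 3.403×10^-4 m
Series → Q common, losses add: H = Σh = 7.912 m

H ≈ 7.91 m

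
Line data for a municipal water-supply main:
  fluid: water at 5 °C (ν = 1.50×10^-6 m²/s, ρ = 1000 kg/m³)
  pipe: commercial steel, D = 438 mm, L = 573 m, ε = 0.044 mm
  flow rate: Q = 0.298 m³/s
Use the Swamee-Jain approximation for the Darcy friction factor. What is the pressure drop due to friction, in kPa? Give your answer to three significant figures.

Δp ≈ 36.4 kPa

V = 4Q/(πD²) = 4·0.298/(π·0.438²) = 1.978 m/s
Re = VD/ν = 1.978·0.438/1.50×10^-6 = 5.78×10^5 → turbulent
ε/D = 0.044/438 = 1.00×10^-4
Swamee-Jain: f = 0.01424
h_f = f(L/D)V²/(2g) = 0.01424·(573/0.438)·1.978²/(2·9.81) = 3.715 m
Δp = ρg·h_f = 1000·9.81·3.715 = 36.44 kPa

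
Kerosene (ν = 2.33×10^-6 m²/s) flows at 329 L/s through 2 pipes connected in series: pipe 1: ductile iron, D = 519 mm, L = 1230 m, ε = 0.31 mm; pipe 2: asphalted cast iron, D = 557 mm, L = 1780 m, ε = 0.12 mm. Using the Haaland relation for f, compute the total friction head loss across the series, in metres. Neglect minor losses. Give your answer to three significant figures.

H ≈ 10.2 m

Pipe 1: V = 1.555 m/s, Re = 3.46×10^5, ε/D = 5.97×10^-4, f = 0.01847, h_1 = f(L/D)V²/2g = 5.396 m
Pipe 2: V = 1.350 m/s, Re = 3.23×10^5, ε/D = 2.15×10^-4, f = 0.01606, h_2 = f(L/D)V²/2g = 4.768 m
Series → Q common, losses add: H = Σh = 10.16 m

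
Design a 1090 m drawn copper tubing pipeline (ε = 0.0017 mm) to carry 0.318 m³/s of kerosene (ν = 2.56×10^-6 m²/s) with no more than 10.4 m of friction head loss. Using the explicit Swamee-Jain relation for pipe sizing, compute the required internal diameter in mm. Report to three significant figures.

Swamee-Jain (Type III): D = 0.66·[ε^1.25·(LQ²/(gh_f))^4.75 + ν·Q^9.4·(L/(gh_f))^5.2]^0.04
LQ²/(gh_f) = 1.080; L/(gh_f) = 10.68
Term 1 = ε^1.25·(…)^4.75 = 8.86×10^-8; Term 2 = ν·Q^9.4·(…)^5.2 = 1.20×10^-5
D = 0.66·(8.86×10^-8 + 1.20×10^-5)^0.04 = 0.4197 m = 420 mm
Check: V = 2.30 m/s, Re = 3.77×10^5, f = 0.01383, h_f = 9.68 m ≈ 10.4 m ✓

D ≈ 420 mm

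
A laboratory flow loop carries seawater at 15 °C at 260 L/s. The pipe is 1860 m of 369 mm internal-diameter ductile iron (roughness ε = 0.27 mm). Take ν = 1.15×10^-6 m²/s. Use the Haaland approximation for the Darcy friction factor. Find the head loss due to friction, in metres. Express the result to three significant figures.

h_f ≈ 28.4 m

V = 4Q/(πD²) = 4·0.260/(π·0.369²) = 2.431 m/s
Re = VD/ν = 2.431·0.369/1.15×10^-6 = 7.80×10^5 → turbulent
ε/D = 0.27/369 = 7.32×10^-4
Haaland: f = 0.01868
h_f = f(L/D)V²/(2g) = 0.01868·(1860/0.369)·2.431²/(2·9.81) = 28.37 m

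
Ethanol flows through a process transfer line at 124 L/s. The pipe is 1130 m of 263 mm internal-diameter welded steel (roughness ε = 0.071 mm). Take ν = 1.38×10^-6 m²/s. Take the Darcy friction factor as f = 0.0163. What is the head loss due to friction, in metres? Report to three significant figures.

h_f ≈ 18.6 m

V = 4Q/(πD²) = 4·0.124/(π·0.263²) = 2.283 m/s
h_f = f(L/D)V²/(2g) = 0.01630·(1130/0.263)·2.283²/(2·9.81) = 18.60 m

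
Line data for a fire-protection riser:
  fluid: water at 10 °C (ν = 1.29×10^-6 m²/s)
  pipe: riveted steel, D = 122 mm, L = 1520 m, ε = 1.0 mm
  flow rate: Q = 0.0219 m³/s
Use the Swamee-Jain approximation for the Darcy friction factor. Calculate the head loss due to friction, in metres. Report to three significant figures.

V = 4Q/(πD²) = 4·0.0219/(π·0.122²) = 1.873 m/s
Re = VD/ν = 1.873·0.122/1.29×10^-6 = 1.77×10^5 → turbulent
ε/D = 1.0/122 = 0.00820
Swamee-Jain: f = 0.03604
h_f = f(L/D)V²/(2g) = 0.03604·(1520/0.122)·1.873²/(2·9.81) = 80.32 m

h_f ≈ 80.3 m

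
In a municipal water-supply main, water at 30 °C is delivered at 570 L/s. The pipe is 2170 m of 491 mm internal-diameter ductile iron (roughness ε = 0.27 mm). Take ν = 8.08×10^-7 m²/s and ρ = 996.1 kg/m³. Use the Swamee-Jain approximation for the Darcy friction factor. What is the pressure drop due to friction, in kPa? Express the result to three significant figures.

Δp ≈ 347 kPa

V = 4Q/(πD²) = 4·0.570/(π·0.491²) = 3.010 m/s
Re = VD/ν = 3.010·0.491/8.08×10^-7 = 1.83×10^6 → turbulent
ε/D = 0.27/491 = 5.50×10^-4
Swamee-Jain: f = 0.01740
h_f = f(L/D)V²/(2g) = 0.01740·(2170/0.491)·3.010²/(2·9.81) = 35.51 m
Δp = ρg·h_f = 996.1·9.81·35.51 = 347.0 kPa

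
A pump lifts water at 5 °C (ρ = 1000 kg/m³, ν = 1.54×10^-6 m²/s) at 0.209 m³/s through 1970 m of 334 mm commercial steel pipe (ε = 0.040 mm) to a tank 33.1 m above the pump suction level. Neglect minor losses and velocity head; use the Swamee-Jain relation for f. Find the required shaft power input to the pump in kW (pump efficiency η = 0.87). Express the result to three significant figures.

P_shaft ≈ 137 kW

V = 4Q/(πD²) = 2.385 m/s; Re = 5.17×10^5; ε/D = 1.20×10^-4; f = 0.01464
h_f = f(L/D)V²/2g = 25.04 m
Total head H = z + h_f = 33.1 + 25.04 = 58.14 m
P_hyd = ρgQH = 1000·9.81·0.209·58.14 = 119.2 kW
P_shaft = P_hyd/η = 119.2/0.87 = 137.0 kW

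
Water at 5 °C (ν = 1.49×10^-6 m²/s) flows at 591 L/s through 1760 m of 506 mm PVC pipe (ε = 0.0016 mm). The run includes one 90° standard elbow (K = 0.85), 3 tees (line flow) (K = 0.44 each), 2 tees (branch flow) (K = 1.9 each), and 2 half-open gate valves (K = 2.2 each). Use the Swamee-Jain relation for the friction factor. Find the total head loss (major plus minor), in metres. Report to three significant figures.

H_L ≈ 22.5 m

V = 4Q/(πD²) = 2.939 m/s; V²/2g = 0.4402 m
Re = 9.98×10^5, ε/D = 3.16×10^-6 → f = 0.01169 (Swamee-Jain)
Major: h_f = f(L/D)·V²/2g = 0.01169·3478·0.4402 = 17.90 m
Minor: ΣK = 10.4; h_m = ΣK·V²/2g = 4.565 m
Total H_L = 17.90 + 4.565 = 22.47 m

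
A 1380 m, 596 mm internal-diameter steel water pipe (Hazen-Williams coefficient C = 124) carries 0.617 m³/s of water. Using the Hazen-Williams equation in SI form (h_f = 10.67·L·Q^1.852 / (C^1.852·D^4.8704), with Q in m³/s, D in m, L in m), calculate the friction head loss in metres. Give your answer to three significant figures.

h_f = 10.67·1380·0.617^1.852 / (124^1.852·0.596^4.8704) = 9.937 m

h_f ≈ 9.94 m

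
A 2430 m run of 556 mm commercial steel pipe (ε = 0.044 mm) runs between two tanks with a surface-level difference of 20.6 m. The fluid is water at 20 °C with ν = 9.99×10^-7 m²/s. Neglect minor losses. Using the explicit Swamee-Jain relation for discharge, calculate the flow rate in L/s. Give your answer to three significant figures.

Swamee-Jain (Type II): Q = -0.965·√(gD⁵h_f/L)·ln[ε/(3.7D) + √(3.17ν²L/(gD³h_f))]
√(gD⁵h_f/L) = √(9.81·0.556⁵·20.6/2430) = 0.06647
ε/(3.7D) = 2.14×10^-5; √(3.17ν²L/(gD³h_f)) = 1.49×10^-5
Q = -0.965·0.06647·ln(3.627×10^-5) = 0.6559 m³/s
Check: V = 2.70 m/s, Re = 1.50×10^6, f = 0.01274, h_f = 20.7 m ≈ 20.6 m ✓

Q ≈ 656 L/s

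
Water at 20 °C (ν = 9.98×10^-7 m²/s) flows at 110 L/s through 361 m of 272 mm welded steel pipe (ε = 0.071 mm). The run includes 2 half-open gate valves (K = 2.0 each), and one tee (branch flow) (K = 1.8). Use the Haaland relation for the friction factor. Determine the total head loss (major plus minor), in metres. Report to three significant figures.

V = 4Q/(πD²) = 1.893 m/s; V²/2g = 0.1827 m
Re = 5.16×10^5, ε/D = 2.61×10^-4 → f = 0.01580 (Haaland)
Major: h_f = f(L/D)·V²/2g = 0.01580·1327·0.1827 = 3.830 m
Minor: ΣK = 5.80; h_m = ΣK·V²/2g = 1.059 m
Total H_L = 3.830 + 1.059 = 4.889 m

H_L ≈ 4.89 m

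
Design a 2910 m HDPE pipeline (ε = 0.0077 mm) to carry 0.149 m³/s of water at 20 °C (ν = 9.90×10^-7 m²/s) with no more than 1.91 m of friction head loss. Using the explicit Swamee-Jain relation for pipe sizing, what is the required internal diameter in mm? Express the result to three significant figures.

D ≈ 531 mm

Swamee-Jain (Type III): D = 0.66·[ε^1.25·(LQ²/(gh_f))^4.75 + ν·Q^9.4·(L/(gh_f))^5.2]^0.04
LQ²/(gh_f) = 3.448; L/(gh_f) = 155.3
Term 1 = ε^1.25·(…)^4.75 = 1.45×10^-4; Term 2 = ν·Q^9.4·(…)^5.2 = 0.00415
D = 0.66·(1.45×10^-4 + 0.00415)^0.04 = 0.5307 m = 531 mm
Check: V = 0.674 m/s, Re = 3.61×10^5, f = 0.01408, h_f = 1.79 m ≈ 1.91 m ✓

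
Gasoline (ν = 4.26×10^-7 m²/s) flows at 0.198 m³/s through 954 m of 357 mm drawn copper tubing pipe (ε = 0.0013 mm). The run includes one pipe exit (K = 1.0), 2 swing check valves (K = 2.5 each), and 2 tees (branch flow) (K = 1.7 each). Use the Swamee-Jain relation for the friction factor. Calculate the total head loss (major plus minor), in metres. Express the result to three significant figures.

H_L ≈ 7.63 m

V = 4Q/(πD²) = 1.978 m/s; V²/2g = 0.1994 m
Re = 1.66×10^6, ε/D = 3.64×10^-6 → f = 0.01081 (Swamee-Jain)
Major: h_f = f(L/D)·V²/2g = 0.01081·2672·0.1994 = 5.758 m
Minor: ΣK = 9.40; h_m = ΣK·V²/2g = 1.875 m
Total H_L = 5.758 + 1.875 = 7.633 m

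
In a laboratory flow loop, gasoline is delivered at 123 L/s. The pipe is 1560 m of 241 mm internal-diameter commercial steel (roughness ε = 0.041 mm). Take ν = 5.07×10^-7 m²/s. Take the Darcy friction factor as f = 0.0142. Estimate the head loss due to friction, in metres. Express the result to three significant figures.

V = 4Q/(πD²) = 4·0.123/(π·0.241²) = 2.696 m/s
h_f = f(L/D)V²/(2g) = 0.01420·(1560/0.241)·2.696²/(2·9.81) = 34.06 m

h_f ≈ 34.1 m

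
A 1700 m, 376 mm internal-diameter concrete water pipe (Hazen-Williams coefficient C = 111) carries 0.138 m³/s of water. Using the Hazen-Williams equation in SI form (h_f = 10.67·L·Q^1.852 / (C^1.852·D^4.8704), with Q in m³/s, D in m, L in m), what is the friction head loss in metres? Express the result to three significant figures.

h_f ≈ 8.85 m

h_f = 10.67·1700·0.138^1.852 / (111^1.852·0.376^4.8704) = 8.846 m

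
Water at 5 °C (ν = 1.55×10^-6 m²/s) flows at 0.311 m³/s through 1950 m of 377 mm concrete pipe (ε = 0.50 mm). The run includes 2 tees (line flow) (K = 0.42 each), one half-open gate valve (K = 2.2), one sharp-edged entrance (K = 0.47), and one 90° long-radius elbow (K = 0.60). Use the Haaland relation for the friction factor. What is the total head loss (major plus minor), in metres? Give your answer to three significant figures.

H_L ≈ 45.5 m

V = 4Q/(πD²) = 2.786 m/s; V²/2g = 0.3956 m
Re = 6.78×10^5, ε/D = 0.00133 → f = 0.02142 (Haaland)
Major: h_f = f(L/D)·V²/2g = 0.02142·5172·0.3956 = 43.83 m
Minor: ΣK = 4.11; h_m = ΣK·V²/2g = 1.626 m
Total H_L = 43.83 + 1.626 = 45.46 m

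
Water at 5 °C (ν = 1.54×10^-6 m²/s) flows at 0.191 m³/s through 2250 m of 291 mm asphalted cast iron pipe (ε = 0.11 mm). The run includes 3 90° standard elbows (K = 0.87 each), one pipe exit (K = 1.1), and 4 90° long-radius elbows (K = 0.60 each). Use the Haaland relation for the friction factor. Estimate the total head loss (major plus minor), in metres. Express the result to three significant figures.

V = 4Q/(πD²) = 2.872 m/s; V²/2g = 0.4204 m
Re = 5.43×10^5, ε/D = 3.78×10^-4 → f = 0.01668 (Haaland)
Major: h_f = f(L/D)·V²/2g = 0.01668·7732·0.4204 = 54.20 m
Minor: ΣK = 6.11; h_m = ΣK·V²/2g = 2.568 m
Total H_L = 54.20 + 2.568 = 56.77 m

H_L ≈ 56.8 m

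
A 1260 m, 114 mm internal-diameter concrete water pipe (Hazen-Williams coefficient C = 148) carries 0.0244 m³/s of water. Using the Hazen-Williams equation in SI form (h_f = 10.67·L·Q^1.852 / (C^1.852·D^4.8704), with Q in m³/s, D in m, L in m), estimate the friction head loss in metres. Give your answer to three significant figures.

h_f ≈ 52.0 m

h_f = 10.67·1260·0.0244^1.852 / (148^1.852·0.114^4.8704) = 51.99 m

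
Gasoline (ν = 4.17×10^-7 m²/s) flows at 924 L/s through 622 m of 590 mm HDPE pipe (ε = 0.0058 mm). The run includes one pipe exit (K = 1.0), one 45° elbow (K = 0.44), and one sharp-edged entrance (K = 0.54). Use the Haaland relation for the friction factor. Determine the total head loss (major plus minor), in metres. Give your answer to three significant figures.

V = 4Q/(πD²) = 3.380 m/s; V²/2g = 0.5822 m
Re = 4.78×10^6, ε/D = 9.83×10^-6 → f = 0.009567 (Haaland)
Major: h_f = f(L/D)·V²/2g = 0.009567·1054·0.5822 = 5.872 m
Minor: ΣK = 1.98; h_m = ΣK·V²/2g = 1.153 m
Total H_L = 5.872 + 1.153 = 7.025 m

H_L ≈ 7.02 m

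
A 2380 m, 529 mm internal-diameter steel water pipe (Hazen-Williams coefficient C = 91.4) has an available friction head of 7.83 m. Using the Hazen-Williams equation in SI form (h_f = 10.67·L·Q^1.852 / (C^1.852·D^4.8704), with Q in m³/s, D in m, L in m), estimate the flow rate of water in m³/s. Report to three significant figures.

Q ≈ 0.218 m³/s

Rearranging: Q = [h_f·C^1.852·D^4.8704 / (10.67·L)]^(1/1.852)
Q = [7.83·91.4^1.852·0.529^4.8704 / (10.67·2380)]^0.540 = 0.2177 m³/s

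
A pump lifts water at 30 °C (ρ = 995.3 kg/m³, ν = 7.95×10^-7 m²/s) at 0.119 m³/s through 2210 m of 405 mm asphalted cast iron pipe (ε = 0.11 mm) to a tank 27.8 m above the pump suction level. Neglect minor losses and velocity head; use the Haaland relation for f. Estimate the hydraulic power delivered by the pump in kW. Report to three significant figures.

P_hyd ≈ 36.7 kW

V = 4Q/(πD²) = 0.9237 m/s; Re = 4.71×10^5; ε/D = 2.72×10^-4; f = 0.01599
h_f = f(L/D)V²/2g = 3.795 m
Total head H = z + h_f = 27.8 + 3.795 = 31.59 m
P_hyd = ρgQH = 995.3·9.81·0.119·31.59 = 36.71 kW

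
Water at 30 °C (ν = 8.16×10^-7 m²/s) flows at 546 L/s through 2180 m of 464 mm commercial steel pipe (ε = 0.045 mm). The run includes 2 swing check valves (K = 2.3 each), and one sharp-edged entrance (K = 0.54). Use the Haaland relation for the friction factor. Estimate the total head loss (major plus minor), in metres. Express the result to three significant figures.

V = 4Q/(πD²) = 3.229 m/s; V²/2g = 0.5314 m
Re = 1.84×10^6, ε/D = 9.70×10^-5 → f = 0.01274 (Haaland)
Major: h_f = f(L/D)·V²/2g = 0.01274·4698·0.5314 = 31.81 m
Minor: ΣK = 5.14; h_m = ΣK·V²/2g = 2.731 m
Total H_L = 31.81 + 2.731 = 34.54 m

H_L ≈ 34.5 m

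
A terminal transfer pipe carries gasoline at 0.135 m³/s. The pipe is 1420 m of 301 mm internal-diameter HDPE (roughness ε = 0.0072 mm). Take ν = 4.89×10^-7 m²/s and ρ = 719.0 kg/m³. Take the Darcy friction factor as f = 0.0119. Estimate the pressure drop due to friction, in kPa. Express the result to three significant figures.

V = 4Q/(πD²) = 4·0.135/(π·0.301²) = 1.897 m/s
h_f = f(L/D)V²/(2g) = 0.01190·(1420/0.301)·1.897²/(2·9.81) = 10.30 m
Δp = ρg·h_f = 719.0·9.81·10.30 = 72.64 kPa

Δp ≈ 72.6 kPa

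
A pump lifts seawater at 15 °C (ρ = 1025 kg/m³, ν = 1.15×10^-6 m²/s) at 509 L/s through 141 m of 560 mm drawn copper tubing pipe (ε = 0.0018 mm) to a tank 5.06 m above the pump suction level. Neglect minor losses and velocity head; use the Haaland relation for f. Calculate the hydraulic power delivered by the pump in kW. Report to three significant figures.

V = 4Q/(πD²) = 2.067 m/s; Re = 1.01×10^6; ε/D = 3.21×10^-6; f = 0.01163
h_f = f(L/D)V²/2g = 0.6372 m
Total head H = z + h_f = 5.06 + 0.6372 = 5.697 m
P_hyd = ρgQH = 1025·9.81·0.509·5.697 = 29.16 kW

P_hyd ≈ 29.2 kW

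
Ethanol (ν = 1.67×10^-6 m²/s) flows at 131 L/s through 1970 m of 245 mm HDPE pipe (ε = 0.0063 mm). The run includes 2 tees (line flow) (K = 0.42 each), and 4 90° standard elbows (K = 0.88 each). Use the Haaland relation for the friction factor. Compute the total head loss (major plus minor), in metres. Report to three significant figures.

V = 4Q/(πD²) = 2.779 m/s; V²/2g = 0.3935 m
Re = 4.08×10^5, ε/D = 2.57×10^-5 → f = 0.01382 (Haaland)
Major: h_f = f(L/D)·V²/2g = 0.01382·8041·0.3935 = 43.73 m
Minor: ΣK = 4.36; h_m = ΣK·V²/2g = 1.716 m
Total H_L = 43.73 + 1.716 = 45.45 m

H_L ≈ 45.5 m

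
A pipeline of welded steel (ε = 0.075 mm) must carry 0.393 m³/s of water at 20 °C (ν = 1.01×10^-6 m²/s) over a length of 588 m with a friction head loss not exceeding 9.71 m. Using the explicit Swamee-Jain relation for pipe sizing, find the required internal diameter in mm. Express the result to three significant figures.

D ≈ 412 mm

Swamee-Jain (Type III): D = 0.66·[ε^1.25·(LQ²/(gh_f))^4.75 + ν·Q^9.4·(L/(gh_f))^5.2]^0.04
LQ²/(gh_f) = 0.9534; L/(gh_f) = 6.173
Term 1 = ε^1.25·(…)^4.75 = 5.56×10^-6; Term 2 = ν·Q^9.4·(…)^5.2 = 2.01×10^-6
D = 0.66·(5.56×10^-6 + 2.01×10^-6)^0.04 = 0.4118 m = 412 mm
Check: V = 2.95 m/s, Re = 1.20×10^6, f = 0.01442, h_f = 9.13 m ≈ 9.71 m ✓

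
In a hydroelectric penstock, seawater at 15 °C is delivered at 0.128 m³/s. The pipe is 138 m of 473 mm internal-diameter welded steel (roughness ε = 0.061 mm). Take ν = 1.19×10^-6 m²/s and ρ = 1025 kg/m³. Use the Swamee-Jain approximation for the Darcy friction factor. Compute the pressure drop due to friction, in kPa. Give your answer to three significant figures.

Δp ≈ 1.25 kPa

V = 4Q/(πD²) = 4·0.128/(π·0.473²) = 0.7284 m/s
Re = VD/ν = 0.7284·0.473/1.19×10^-6 = 2.90×10^5 → turbulent
ε/D = 0.061/473 = 1.29×10^-4
Swamee-Jain: f = 0.01578
h_f = f(L/D)V²/(2g) = 0.01578·(138/0.473)·0.7284²/(2·9.81) = 0.1245 m
Δp = ρg·h_f = 1025·9.81·0.1245 = 1.252 kPa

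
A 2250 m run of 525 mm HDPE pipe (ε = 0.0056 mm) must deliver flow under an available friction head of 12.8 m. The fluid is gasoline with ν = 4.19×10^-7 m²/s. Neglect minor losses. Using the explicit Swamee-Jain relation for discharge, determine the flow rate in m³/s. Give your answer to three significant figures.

Q ≈ 0.519 m³/s

Swamee-Jain (Type II): Q = -0.965·√(gD⁵h_f/L)·ln[ε/(3.7D) + √(3.17ν²L/(gD³h_f))]
√(gD⁵h_f/L) = √(9.81·0.525⁵·12.8/2250) = 0.04718
ε/(3.7D) = 2.88×10^-6; √(3.17ν²L/(gD³h_f)) = 8.30×10^-6
Q = -0.965·0.04718·ln(1.118×10^-5) = 0.5191 m³/s
Check: V = 2.40 m/s, Re = 3.00×10^6, f = 0.01023, h_f = 12.8 m ≈ 12.8 m ✓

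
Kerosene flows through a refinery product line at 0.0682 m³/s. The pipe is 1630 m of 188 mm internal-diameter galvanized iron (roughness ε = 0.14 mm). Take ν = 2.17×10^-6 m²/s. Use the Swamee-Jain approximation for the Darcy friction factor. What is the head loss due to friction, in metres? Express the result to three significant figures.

V = 4Q/(πD²) = 4·0.0682/(π·0.188²) = 2.457 m/s
Re = VD/ν = 2.457·0.188/2.17×10^-6 = 2.13×10^5 → turbulent
ε/D = 0.14/188 = 7.45×10^-4
Swamee-Jain: f = 0.02003
h_f = f(L/D)V²/(2g) = 0.02003·(1630/0.188)·2.457²/(2·9.81) = 53.43 m

h_f ≈ 53.4 m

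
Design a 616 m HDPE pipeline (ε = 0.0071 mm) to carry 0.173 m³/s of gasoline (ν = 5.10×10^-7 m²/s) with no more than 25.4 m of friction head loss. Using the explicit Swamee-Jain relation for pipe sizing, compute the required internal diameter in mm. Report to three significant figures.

D ≈ 234 mm

Swamee-Jain (Type III): D = 0.66·[ε^1.25·(LQ²/(gh_f))^4.75 + ν·Q^9.4·(L/(gh_f))^5.2]^0.04
LQ²/(gh_f) = 0.07399; L/(gh_f) = 2.472
Term 1 = ε^1.25·(…)^4.75 = 1.56×10^-12; Term 2 = ν·Q^9.4·(…)^5.2 = 3.88×10^-12
D = 0.66·(1.56×10^-12 + 3.88×10^-12)^0.04 = 0.2339 m = 234 mm
Check: V = 4.03 m/s, Re = 1.85×10^6, f = 0.01146, h_f = 25.0 m ≈ 25.4 m ✓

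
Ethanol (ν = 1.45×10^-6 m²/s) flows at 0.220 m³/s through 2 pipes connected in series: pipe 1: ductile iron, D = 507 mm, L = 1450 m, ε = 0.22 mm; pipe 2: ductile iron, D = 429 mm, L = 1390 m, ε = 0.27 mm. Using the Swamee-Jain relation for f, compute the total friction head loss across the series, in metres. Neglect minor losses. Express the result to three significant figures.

Pipe 1: V = 1.090 m/s, Re = 3.81×10^5, ε/D = 4.34×10^-4, f = 0.01764, h_1 = f(L/D)V²/2g = 3.053 m
Pipe 2: V = 1.522 m/s, Re = 4.50×10^5, ε/D = 6.29×10^-4, f = 0.01863, h_2 = f(L/D)V²/2g = 7.125 m
Series → Q common, losses add: H = Σh = 10.18 m

H ≈ 10.2 m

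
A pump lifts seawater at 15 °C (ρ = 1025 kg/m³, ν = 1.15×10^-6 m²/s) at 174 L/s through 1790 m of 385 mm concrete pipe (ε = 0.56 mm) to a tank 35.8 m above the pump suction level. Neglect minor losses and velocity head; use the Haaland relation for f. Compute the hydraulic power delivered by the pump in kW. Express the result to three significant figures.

V = 4Q/(πD²) = 1.495 m/s; Re = 5.00×10^5; ε/D = 0.00145; f = 0.02200
h_f = f(L/D)V²/2g = 11.65 m
Total head H = z + h_f = 35.8 + 11.65 = 47.45 m
P_hyd = ρgQH = 1025·9.81·0.174·47.45 = 83.01 kW

P_hyd ≈ 83.0 kW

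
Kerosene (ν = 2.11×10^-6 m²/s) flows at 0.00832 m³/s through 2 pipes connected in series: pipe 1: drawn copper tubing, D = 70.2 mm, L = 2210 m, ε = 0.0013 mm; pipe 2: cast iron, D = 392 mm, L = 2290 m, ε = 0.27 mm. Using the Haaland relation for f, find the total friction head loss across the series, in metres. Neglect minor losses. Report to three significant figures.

Pipe 1: V = 2.150 m/s, Re = 7.15×10^4, ε/D = 1.85×10^-5, f = 0.01920, h_1 = f(L/D)V²/2g = 142.3 m
Pipe 2: V = 0.06894 m/s, Re = 1.28×10^4, ε/D = 6.89×10^-4, f = 0.02988, h_2 = f(L/D)V²/2g = 0.04228 m
Series → Q common, losses add: H = Σh = 142.4 m

H ≈ 142 m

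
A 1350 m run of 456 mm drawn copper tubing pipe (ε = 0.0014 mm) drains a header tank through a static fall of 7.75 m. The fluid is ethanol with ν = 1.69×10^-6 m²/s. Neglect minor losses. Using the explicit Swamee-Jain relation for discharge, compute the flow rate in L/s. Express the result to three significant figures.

Swamee-Jain (Type II): Q = -0.965·√(gD⁵h_f/L)·ln[ε/(3.7D) + √(3.17ν²L/(gD³h_f))]
√(gD⁵h_f/L) = √(9.81·0.456⁵·7.75/1350) = 0.03332
ε/(3.7D) = 8.30×10^-7; √(3.17ν²L/(gD³h_f)) = 4.12×10^-5
Q = -0.965·0.03332·ln(4.201×10^-5) = 0.3241 m³/s
Check: V = 1.98 m/s, Re = 5.35×10^5, f = 0.01298, h_f = 7.71 m ≈ 7.75 m ✓

Q ≈ 324 L/s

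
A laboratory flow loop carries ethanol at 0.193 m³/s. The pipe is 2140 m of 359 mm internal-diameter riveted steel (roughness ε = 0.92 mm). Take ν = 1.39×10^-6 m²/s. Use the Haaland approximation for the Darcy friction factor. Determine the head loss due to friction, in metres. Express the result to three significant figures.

h_f ≈ 28.0 m

V = 4Q/(πD²) = 4·0.193/(π·0.359²) = 1.907 m/s
Re = VD/ν = 1.907·0.359/1.39×10^-6 = 4.92×10^5 → turbulent
ε/D = 0.92/359 = 0.00256
Haaland: f = 0.02537
h_f = f(L/D)V²/(2g) = 0.02537·(2140/0.359)·1.907²/(2·9.81) = 28.02 m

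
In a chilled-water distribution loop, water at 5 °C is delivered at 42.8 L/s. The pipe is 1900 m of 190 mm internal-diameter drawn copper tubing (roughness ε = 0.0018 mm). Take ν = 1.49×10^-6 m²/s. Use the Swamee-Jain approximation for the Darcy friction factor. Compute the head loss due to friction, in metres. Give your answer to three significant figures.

V = 4Q/(πD²) = 4·0.0428/(π·0.190²) = 1.510 m/s
Re = VD/ν = 1.510·0.190/1.49×10^-6 = 1.92×10^5 → turbulent
ε/D = 0.0018/190 = 9.47×10^-6
Swamee-Jain: f = 0.01573
h_f = f(L/D)V²/(2g) = 0.01573·(1900/0.190)·1.510²/(2·9.81) = 18.27 m

h_f ≈ 18.3 m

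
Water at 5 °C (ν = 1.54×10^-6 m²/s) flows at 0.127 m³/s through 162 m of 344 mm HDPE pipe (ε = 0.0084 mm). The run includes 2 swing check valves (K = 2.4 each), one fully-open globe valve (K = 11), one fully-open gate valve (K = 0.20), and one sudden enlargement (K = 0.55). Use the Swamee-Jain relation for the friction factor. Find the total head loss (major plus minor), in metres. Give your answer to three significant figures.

V = 4Q/(πD²) = 1.366 m/s; V²/2g = 0.09517 m
Re = 3.05×10^5, ε/D = 2.44×10^-5 → f = 0.01461 (Swamee-Jain)
Major: h_f = f(L/D)·V²/2g = 0.01461·470.9·0.09517 = 0.6549 m
Minor: ΣK = 16.6; h_m = ΣK·V²/2g = 1.575 m
Total H_L = 0.6549 + 1.575 = 2.230 m

H_L ≈ 2.23 m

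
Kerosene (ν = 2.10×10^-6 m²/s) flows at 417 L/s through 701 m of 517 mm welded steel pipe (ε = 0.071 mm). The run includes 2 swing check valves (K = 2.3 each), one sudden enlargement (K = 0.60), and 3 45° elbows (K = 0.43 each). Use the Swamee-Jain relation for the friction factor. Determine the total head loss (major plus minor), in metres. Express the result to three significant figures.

V = 4Q/(πD²) = 1.986 m/s; V²/2g = 0.2011 m
Re = 4.89×10^5, ε/D = 1.37×10^-4 → f = 0.01492 (Swamee-Jain)
Major: h_f = f(L/D)·V²/2g = 0.01492·1356·0.2011 = 4.068 m
Minor: ΣK = 6.49; h_m = ΣK·V²/2g = 1.305 m
Total H_L = 4.068 + 1.305 = 5.373 m

H_L ≈ 5.37 m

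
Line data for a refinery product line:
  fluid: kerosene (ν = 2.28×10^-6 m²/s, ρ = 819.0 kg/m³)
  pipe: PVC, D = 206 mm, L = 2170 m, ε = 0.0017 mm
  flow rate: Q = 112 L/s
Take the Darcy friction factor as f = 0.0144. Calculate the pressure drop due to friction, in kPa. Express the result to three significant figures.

V = 4Q/(πD²) = 4·0.112/(π·0.206²) = 3.360 m/s
h_f = f(L/D)V²/(2g) = 0.01440·(2170/0.206)·3.360²/(2·9.81) = 87.31 m
Δp = ρg·h_f = 819.0·9.81·87.31 = 701.4 kPa

Δp ≈ 701 kPa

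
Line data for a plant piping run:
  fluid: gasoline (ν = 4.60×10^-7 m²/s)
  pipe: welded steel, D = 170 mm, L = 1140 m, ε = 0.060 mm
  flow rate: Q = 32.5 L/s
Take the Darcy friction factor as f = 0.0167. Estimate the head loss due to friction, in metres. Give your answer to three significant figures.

V = 4Q/(πD²) = 4·0.0325/(π·0.170²) = 1.432 m/s
h_f = f(L/D)V²/(2g) = 0.01670·(1140/0.170)·1.432²/(2·9.81) = 11.70 m

h_f ≈ 11.7 m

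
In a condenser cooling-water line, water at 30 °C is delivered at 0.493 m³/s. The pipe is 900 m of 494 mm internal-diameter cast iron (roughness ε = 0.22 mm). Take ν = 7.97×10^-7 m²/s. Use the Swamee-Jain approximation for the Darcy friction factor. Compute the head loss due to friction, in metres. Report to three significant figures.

h_f ≈ 10.3 m

V = 4Q/(πD²) = 4·0.493/(π·0.494²) = 2.572 m/s
Re = VD/ν = 2.572·0.494/7.97×10^-7 = 1.59×10^6 → turbulent
ε/D = 0.22/494 = 4.45×10^-4
Swamee-Jain: f = 0.01671
h_f = f(L/D)V²/(2g) = 0.01671·(900/0.494)·2.572²/(2·9.81) = 10.26 m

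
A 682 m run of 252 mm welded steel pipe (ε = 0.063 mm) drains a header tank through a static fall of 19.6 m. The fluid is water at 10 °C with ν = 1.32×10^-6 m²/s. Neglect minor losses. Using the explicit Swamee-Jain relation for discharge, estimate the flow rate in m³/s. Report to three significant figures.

Q ≈ 0.150 m³/s

Swamee-Jain (Type II): Q = -0.965·√(gD⁵h_f/L)·ln[ε/(3.7D) + √(3.17ν²L/(gD³h_f))]
√(gD⁵h_f/L) = √(9.81·0.252⁵·19.6/682) = 0.01693
ε/(3.7D) = 6.76×10^-5; √(3.17ν²L/(gD³h_f)) = 3.50×10^-5
Q = -0.965·0.01693·ln(1.026×10^-4) = 0.1500 m³/s
Check: V = 3.01 m/s, Re = 5.74×10^5, f = 0.01580, h_f = 19.7 m ≈ 19.6 m ✓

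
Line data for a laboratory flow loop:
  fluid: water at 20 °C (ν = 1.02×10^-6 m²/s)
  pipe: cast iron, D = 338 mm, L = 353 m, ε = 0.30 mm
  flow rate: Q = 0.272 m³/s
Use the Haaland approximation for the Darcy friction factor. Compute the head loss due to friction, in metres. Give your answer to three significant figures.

V = 4Q/(πD²) = 4·0.272/(π·0.338²) = 3.031 m/s
Re = VD/ν = 3.031·0.338/1.02×10^-6 = 1.00×10^6 → turbulent
ε/D = 0.30/338 = 8.88×10^-4
Haaland: f = 0.01940
h_f = f(L/D)V²/(2g) = 0.01940·(353/0.338)·3.031²/(2·9.81) = 9.492 m

h_f ≈ 9.49 m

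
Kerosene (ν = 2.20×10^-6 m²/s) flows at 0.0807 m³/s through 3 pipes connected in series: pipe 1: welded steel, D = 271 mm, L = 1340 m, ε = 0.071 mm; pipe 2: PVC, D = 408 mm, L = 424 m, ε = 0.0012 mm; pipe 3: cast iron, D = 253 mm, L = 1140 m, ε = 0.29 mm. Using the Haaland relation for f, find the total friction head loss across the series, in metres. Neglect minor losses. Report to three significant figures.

Pipe 1: V = 1.399 m/s, Re = 1.72×10^5, ε/D = 2.62×10^-4, f = 0.01759, h_1 = f(L/D)V²/2g = 8.679 m
Pipe 2: V = 0.6173 m/s, Re = 1.14×10^5, ε/D = 2.94×10^-6, f = 0.01734, h_2 = f(L/D)V²/2g = 0.3500 m
Pipe 3: V = 1.605 m/s, Re = 1.85×10^5, ε/D = 0.00115, f = 0.02156, h_3 = f(L/D)V²/2g = 12.76 m
Series → Q common, losses add: H = Σh = 21.79 m

H ≈ 21.8 m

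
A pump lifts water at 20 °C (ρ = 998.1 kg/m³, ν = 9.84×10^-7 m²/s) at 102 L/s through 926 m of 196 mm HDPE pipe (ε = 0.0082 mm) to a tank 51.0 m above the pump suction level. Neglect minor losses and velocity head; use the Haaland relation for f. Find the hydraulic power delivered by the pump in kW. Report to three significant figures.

V = 4Q/(πD²) = 3.381 m/s; Re = 6.73×10^5; ε/D = 4.18×10^-5; f = 0.01301
h_f = f(L/D)V²/2g = 35.81 m
Total head H = z + h_f = 51.0 + 35.81 = 86.81 m
P_hyd = ρgQH = 998.1·9.81·0.102·86.81 = 86.70 kW

P_hyd ≈ 86.7 kW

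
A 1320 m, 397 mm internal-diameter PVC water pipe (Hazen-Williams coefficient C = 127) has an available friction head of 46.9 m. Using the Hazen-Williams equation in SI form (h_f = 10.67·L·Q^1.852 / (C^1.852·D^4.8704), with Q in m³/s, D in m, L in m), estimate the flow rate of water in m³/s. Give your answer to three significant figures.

Q ≈ 0.514 m³/s

Rearranging: Q = [h_f·C^1.852·D^4.8704 / (10.67·L)]^(1/1.852)
Q = [46.9·127^1.852·0.397^4.8704 / (10.67·1320)]^0.540 = 0.5140 m³/s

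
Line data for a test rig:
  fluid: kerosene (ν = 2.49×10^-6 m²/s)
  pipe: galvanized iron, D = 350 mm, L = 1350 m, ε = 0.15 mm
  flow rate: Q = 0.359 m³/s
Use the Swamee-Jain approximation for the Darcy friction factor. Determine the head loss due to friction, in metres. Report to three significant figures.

h_f ≈ 47.3 m

V = 4Q/(πD²) = 4·0.359/(π·0.350²) = 3.731 m/s
Re = VD/ν = 3.731·0.350/2.49×10^-6 = 5.24×10^5 → turbulent
ε/D = 0.15/350 = 4.29×10^-4
Swamee-Jain: f = 0.01727
h_f = f(L/D)V²/(2g) = 0.01727·(1350/0.350)·3.731²/(2·9.81) = 47.26 m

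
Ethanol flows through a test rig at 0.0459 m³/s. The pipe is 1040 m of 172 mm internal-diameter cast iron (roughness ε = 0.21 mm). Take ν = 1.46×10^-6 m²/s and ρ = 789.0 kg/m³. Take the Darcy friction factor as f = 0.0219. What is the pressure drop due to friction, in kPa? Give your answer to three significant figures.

Δp ≈ 204 kPa

V = 4Q/(πD²) = 4·0.0459/(π·0.172²) = 1.975 m/s
h_f = f(L/D)V²/(2g) = 0.02190·(1040/0.172)·1.975²/(2·9.81) = 26.34 m
Δp = ρg·h_f = 789.0·9.81·26.34 = 203.9 kPa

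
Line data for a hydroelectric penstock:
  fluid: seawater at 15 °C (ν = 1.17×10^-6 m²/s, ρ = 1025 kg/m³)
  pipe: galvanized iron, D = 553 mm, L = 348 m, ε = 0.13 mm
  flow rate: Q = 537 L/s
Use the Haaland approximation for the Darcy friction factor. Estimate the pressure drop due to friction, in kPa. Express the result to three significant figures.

Δp ≈ 24.1 kPa

V = 4Q/(πD²) = 4·0.537/(π·0.553²) = 2.236 m/s
Re = VD/ν = 2.236·0.553/1.17×10^-6 = 1.06×10^6 → turbulent
ε/D = 0.13/553 = 2.35×10^-4
Haaland: f = 0.01494
h_f = f(L/D)V²/(2g) = 0.01494·(348/0.553)·2.236²/(2·9.81) = 2.395 m
Δp = ρg·h_f = 1025·9.81·2.395 = 24.08 kPa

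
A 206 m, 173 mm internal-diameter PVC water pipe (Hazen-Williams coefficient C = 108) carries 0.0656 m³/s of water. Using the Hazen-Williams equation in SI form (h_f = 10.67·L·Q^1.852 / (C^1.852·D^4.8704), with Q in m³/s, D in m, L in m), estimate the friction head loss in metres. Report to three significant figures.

h_f = 10.67·206·0.0656^1.852 / (108^1.852·0.173^4.8704) = 12.48 m

h_f ≈ 12.5 m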